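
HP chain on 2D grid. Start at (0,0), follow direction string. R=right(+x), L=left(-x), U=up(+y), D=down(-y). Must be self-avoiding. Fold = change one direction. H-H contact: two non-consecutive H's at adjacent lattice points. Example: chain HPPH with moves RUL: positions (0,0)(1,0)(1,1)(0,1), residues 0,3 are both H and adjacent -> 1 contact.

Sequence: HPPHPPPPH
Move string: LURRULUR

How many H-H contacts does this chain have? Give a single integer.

Answer: 1

Derivation:
Positions: [(0, 0), (-1, 0), (-1, 1), (0, 1), (1, 1), (1, 2), (0, 2), (0, 3), (1, 3)]
H-H contact: residue 0 @(0,0) - residue 3 @(0, 1)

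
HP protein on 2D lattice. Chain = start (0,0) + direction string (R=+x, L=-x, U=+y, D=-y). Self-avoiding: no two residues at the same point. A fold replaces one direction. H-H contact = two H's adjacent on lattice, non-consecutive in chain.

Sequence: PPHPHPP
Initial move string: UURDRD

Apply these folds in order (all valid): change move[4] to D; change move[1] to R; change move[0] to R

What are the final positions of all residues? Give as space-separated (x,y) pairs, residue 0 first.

Answer: (0,0) (1,0) (2,0) (3,0) (3,-1) (3,-2) (3,-3)

Derivation:
Initial moves: UURDRD
Fold: move[4]->D => UURDDD (positions: [(0, 0), (0, 1), (0, 2), (1, 2), (1, 1), (1, 0), (1, -1)])
Fold: move[1]->R => URRDDD (positions: [(0, 0), (0, 1), (1, 1), (2, 1), (2, 0), (2, -1), (2, -2)])
Fold: move[0]->R => RRRDDD (positions: [(0, 0), (1, 0), (2, 0), (3, 0), (3, -1), (3, -2), (3, -3)])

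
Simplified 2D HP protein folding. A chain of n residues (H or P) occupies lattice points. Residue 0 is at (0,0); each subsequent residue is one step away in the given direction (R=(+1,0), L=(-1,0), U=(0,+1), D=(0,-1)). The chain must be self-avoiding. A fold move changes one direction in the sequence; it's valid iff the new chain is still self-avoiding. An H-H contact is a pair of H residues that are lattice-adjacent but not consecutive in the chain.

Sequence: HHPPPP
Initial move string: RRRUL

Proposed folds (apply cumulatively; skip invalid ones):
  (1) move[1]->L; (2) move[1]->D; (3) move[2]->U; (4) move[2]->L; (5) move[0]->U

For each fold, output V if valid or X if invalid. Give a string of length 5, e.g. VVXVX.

Initial: RRRUL -> [(0, 0), (1, 0), (2, 0), (3, 0), (3, 1), (2, 1)]
Fold 1: move[1]->L => RLRUL INVALID (collision), skipped
Fold 2: move[1]->D => RDRUL INVALID (collision), skipped
Fold 3: move[2]->U => RRUUL VALID
Fold 4: move[2]->L => RRLUL INVALID (collision), skipped
Fold 5: move[0]->U => URUUL VALID

Answer: XXVXV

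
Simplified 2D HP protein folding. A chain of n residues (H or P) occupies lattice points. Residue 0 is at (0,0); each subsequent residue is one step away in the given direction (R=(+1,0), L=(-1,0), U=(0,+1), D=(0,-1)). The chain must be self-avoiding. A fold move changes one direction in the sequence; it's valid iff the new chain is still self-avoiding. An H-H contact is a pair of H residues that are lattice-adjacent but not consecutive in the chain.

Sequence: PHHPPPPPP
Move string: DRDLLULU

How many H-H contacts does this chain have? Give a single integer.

Answer: 0

Derivation:
Positions: [(0, 0), (0, -1), (1, -1), (1, -2), (0, -2), (-1, -2), (-1, -1), (-2, -1), (-2, 0)]
No H-H contacts found.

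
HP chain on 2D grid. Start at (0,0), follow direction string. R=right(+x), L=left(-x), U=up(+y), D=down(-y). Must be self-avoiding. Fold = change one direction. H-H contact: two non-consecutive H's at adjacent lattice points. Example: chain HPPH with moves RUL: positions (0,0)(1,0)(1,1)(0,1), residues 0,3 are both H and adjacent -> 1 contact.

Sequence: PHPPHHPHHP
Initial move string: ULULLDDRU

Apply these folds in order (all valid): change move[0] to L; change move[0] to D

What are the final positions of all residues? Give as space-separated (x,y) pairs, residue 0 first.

Answer: (0,0) (0,-1) (-1,-1) (-1,0) (-2,0) (-3,0) (-3,-1) (-3,-2) (-2,-2) (-2,-1)

Derivation:
Initial moves: ULULLDDRU
Fold: move[0]->L => LLULLDDRU (positions: [(0, 0), (-1, 0), (-2, 0), (-2, 1), (-3, 1), (-4, 1), (-4, 0), (-4, -1), (-3, -1), (-3, 0)])
Fold: move[0]->D => DLULLDDRU (positions: [(0, 0), (0, -1), (-1, -1), (-1, 0), (-2, 0), (-3, 0), (-3, -1), (-3, -2), (-2, -2), (-2, -1)])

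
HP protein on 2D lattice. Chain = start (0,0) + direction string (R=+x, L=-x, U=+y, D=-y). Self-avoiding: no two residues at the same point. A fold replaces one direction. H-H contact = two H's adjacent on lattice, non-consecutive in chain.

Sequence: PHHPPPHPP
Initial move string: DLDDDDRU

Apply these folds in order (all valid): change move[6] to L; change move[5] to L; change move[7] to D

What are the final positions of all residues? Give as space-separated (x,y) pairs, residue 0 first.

Answer: (0,0) (0,-1) (-1,-1) (-1,-2) (-1,-3) (-1,-4) (-2,-4) (-3,-4) (-3,-5)

Derivation:
Initial moves: DLDDDDRU
Fold: move[6]->L => DLDDDDLU (positions: [(0, 0), (0, -1), (-1, -1), (-1, -2), (-1, -3), (-1, -4), (-1, -5), (-2, -5), (-2, -4)])
Fold: move[5]->L => DLDDDLLU (positions: [(0, 0), (0, -1), (-1, -1), (-1, -2), (-1, -3), (-1, -4), (-2, -4), (-3, -4), (-3, -3)])
Fold: move[7]->D => DLDDDLLD (positions: [(0, 0), (0, -1), (-1, -1), (-1, -2), (-1, -3), (-1, -4), (-2, -4), (-3, -4), (-3, -5)])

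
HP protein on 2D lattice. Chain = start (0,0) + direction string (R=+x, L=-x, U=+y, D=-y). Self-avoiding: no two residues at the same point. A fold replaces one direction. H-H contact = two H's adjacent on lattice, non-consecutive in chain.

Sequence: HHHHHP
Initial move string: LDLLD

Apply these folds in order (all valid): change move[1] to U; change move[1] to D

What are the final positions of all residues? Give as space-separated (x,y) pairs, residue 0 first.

Answer: (0,0) (-1,0) (-1,-1) (-2,-1) (-3,-1) (-3,-2)

Derivation:
Initial moves: LDLLD
Fold: move[1]->U => LULLD (positions: [(0, 0), (-1, 0), (-1, 1), (-2, 1), (-3, 1), (-3, 0)])
Fold: move[1]->D => LDLLD (positions: [(0, 0), (-1, 0), (-1, -1), (-2, -1), (-3, -1), (-3, -2)])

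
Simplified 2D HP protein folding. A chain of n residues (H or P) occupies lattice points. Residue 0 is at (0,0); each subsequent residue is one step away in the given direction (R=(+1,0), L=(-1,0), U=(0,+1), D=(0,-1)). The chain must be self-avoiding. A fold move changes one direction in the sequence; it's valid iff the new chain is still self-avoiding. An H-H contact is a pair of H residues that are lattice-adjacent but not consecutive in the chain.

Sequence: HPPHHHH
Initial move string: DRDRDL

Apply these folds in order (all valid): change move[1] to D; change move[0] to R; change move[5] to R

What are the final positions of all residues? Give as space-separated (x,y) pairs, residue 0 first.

Initial moves: DRDRDL
Fold: move[1]->D => DDDRDL (positions: [(0, 0), (0, -1), (0, -2), (0, -3), (1, -3), (1, -4), (0, -4)])
Fold: move[0]->R => RDDRDL (positions: [(0, 0), (1, 0), (1, -1), (1, -2), (2, -2), (2, -3), (1, -3)])
Fold: move[5]->R => RDDRDR (positions: [(0, 0), (1, 0), (1, -1), (1, -2), (2, -2), (2, -3), (3, -3)])

Answer: (0,0) (1,0) (1,-1) (1,-2) (2,-2) (2,-3) (3,-3)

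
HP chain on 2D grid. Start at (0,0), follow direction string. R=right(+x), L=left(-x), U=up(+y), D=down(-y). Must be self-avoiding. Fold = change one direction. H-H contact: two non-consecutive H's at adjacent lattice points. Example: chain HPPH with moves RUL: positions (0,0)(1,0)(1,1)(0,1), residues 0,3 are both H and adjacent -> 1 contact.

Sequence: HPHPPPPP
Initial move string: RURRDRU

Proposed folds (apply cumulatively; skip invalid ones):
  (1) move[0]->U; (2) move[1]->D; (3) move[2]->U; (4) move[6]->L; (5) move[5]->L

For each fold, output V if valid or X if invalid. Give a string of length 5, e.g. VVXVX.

Answer: VXVXX

Derivation:
Initial: RURRDRU -> [(0, 0), (1, 0), (1, 1), (2, 1), (3, 1), (3, 0), (4, 0), (4, 1)]
Fold 1: move[0]->U => UURRDRU VALID
Fold 2: move[1]->D => UDRRDRU INVALID (collision), skipped
Fold 3: move[2]->U => UUURDRU VALID
Fold 4: move[6]->L => UUURDRL INVALID (collision), skipped
Fold 5: move[5]->L => UUURDLU INVALID (collision), skipped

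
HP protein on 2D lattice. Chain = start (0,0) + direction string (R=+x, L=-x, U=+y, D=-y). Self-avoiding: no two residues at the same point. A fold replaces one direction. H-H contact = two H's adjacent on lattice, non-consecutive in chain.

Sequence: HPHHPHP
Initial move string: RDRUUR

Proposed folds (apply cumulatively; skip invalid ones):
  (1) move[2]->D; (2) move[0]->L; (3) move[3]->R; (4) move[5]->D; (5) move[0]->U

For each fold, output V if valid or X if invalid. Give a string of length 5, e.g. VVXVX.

Answer: XXVXX

Derivation:
Initial: RDRUUR -> [(0, 0), (1, 0), (1, -1), (2, -1), (2, 0), (2, 1), (3, 1)]
Fold 1: move[2]->D => RDDUUR INVALID (collision), skipped
Fold 2: move[0]->L => LDRUUR INVALID (collision), skipped
Fold 3: move[3]->R => RDRRUR VALID
Fold 4: move[5]->D => RDRRUD INVALID (collision), skipped
Fold 5: move[0]->U => UDRRUR INVALID (collision), skipped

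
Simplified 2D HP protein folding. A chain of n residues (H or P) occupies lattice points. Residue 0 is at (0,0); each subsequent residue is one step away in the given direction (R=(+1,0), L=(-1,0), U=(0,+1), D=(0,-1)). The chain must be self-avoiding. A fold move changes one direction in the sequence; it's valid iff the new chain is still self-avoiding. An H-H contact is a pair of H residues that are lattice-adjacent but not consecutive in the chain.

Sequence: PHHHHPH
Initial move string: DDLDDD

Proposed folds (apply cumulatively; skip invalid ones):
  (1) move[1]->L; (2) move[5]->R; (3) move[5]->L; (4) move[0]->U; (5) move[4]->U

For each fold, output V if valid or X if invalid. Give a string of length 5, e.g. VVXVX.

Initial: DDLDDD -> [(0, 0), (0, -1), (0, -2), (-1, -2), (-1, -3), (-1, -4), (-1, -5)]
Fold 1: move[1]->L => DLLDDD VALID
Fold 2: move[5]->R => DLLDDR VALID
Fold 3: move[5]->L => DLLDDL VALID
Fold 4: move[0]->U => ULLDDL VALID
Fold 5: move[4]->U => ULLDUL INVALID (collision), skipped

Answer: VVVVX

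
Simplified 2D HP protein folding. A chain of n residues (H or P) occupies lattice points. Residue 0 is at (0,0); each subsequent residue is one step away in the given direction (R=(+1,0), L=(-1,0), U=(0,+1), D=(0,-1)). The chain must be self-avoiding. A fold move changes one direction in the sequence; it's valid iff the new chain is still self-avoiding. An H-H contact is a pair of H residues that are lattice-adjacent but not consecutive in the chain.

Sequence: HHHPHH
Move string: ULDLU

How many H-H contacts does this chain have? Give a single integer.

Positions: [(0, 0), (0, 1), (-1, 1), (-1, 0), (-2, 0), (-2, 1)]
H-H contact: residue 2 @(-1,1) - residue 5 @(-2, 1)

Answer: 1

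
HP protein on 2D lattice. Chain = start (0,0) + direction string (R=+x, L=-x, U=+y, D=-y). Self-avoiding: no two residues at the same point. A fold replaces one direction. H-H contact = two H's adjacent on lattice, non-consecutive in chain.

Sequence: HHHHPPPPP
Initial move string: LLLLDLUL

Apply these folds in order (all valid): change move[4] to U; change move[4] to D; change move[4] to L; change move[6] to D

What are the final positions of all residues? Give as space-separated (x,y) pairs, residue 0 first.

Answer: (0,0) (-1,0) (-2,0) (-3,0) (-4,0) (-5,0) (-6,0) (-6,-1) (-7,-1)

Derivation:
Initial moves: LLLLDLUL
Fold: move[4]->U => LLLLULUL (positions: [(0, 0), (-1, 0), (-2, 0), (-3, 0), (-4, 0), (-4, 1), (-5, 1), (-5, 2), (-6, 2)])
Fold: move[4]->D => LLLLDLUL (positions: [(0, 0), (-1, 0), (-2, 0), (-3, 0), (-4, 0), (-4, -1), (-5, -1), (-5, 0), (-6, 0)])
Fold: move[4]->L => LLLLLLUL (positions: [(0, 0), (-1, 0), (-2, 0), (-3, 0), (-4, 0), (-5, 0), (-6, 0), (-6, 1), (-7, 1)])
Fold: move[6]->D => LLLLLLDL (positions: [(0, 0), (-1, 0), (-2, 0), (-3, 0), (-4, 0), (-5, 0), (-6, 0), (-6, -1), (-7, -1)])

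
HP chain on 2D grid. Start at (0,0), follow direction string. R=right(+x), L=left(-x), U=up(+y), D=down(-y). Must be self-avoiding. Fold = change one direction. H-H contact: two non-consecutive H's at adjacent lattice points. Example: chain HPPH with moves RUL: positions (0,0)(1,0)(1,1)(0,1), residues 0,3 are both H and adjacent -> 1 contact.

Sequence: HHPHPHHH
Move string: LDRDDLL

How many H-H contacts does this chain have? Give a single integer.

Answer: 1

Derivation:
Positions: [(0, 0), (-1, 0), (-1, -1), (0, -1), (0, -2), (0, -3), (-1, -3), (-2, -3)]
H-H contact: residue 0 @(0,0) - residue 3 @(0, -1)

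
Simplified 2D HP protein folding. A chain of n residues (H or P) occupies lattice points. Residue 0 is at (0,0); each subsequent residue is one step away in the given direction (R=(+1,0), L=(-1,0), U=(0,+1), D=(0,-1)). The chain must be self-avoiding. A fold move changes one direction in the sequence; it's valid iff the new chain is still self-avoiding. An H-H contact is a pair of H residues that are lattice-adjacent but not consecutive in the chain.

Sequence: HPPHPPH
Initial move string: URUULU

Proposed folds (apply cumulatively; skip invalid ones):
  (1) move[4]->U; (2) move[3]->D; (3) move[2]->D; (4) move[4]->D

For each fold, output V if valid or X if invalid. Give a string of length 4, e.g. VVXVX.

Initial: URUULU -> [(0, 0), (0, 1), (1, 1), (1, 2), (1, 3), (0, 3), (0, 4)]
Fold 1: move[4]->U => URUUUU VALID
Fold 2: move[3]->D => URUDUU INVALID (collision), skipped
Fold 3: move[2]->D => URDUUU INVALID (collision), skipped
Fold 4: move[4]->D => URUUDU INVALID (collision), skipped

Answer: VXXX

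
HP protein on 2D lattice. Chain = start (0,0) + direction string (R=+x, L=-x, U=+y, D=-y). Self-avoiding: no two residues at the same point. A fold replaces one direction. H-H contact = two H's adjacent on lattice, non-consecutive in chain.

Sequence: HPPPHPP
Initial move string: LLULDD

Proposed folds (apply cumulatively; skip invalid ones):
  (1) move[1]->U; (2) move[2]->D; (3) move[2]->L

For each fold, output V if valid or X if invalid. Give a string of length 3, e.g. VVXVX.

Answer: VXV

Derivation:
Initial: LLULDD -> [(0, 0), (-1, 0), (-2, 0), (-2, 1), (-3, 1), (-3, 0), (-3, -1)]
Fold 1: move[1]->U => LUULDD VALID
Fold 2: move[2]->D => LUDLDD INVALID (collision), skipped
Fold 3: move[2]->L => LULLDD VALID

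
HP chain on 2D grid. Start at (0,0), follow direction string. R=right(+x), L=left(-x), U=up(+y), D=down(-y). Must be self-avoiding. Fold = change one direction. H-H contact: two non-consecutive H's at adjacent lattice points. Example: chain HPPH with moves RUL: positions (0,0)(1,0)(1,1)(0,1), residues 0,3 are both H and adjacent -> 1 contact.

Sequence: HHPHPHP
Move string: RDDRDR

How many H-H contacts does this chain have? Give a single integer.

Answer: 0

Derivation:
Positions: [(0, 0), (1, 0), (1, -1), (1, -2), (2, -2), (2, -3), (3, -3)]
No H-H contacts found.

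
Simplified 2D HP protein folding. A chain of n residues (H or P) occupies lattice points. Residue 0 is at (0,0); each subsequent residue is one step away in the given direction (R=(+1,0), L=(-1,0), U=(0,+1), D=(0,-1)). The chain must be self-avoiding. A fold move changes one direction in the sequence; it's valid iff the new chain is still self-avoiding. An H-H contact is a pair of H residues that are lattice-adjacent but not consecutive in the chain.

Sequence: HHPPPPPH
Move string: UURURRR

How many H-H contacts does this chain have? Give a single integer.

Positions: [(0, 0), (0, 1), (0, 2), (1, 2), (1, 3), (2, 3), (3, 3), (4, 3)]
No H-H contacts found.

Answer: 0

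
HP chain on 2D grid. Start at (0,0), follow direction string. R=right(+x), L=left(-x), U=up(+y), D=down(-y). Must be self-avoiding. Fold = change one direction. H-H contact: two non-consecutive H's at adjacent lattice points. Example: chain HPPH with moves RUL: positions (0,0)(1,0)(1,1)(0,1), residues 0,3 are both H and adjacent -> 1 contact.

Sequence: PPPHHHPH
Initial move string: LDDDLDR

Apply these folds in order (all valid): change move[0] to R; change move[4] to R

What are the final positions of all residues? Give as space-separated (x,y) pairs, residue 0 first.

Answer: (0,0) (1,0) (1,-1) (1,-2) (1,-3) (2,-3) (2,-4) (3,-4)

Derivation:
Initial moves: LDDDLDR
Fold: move[0]->R => RDDDLDR (positions: [(0, 0), (1, 0), (1, -1), (1, -2), (1, -3), (0, -3), (0, -4), (1, -4)])
Fold: move[4]->R => RDDDRDR (positions: [(0, 0), (1, 0), (1, -1), (1, -2), (1, -3), (2, -3), (2, -4), (3, -4)])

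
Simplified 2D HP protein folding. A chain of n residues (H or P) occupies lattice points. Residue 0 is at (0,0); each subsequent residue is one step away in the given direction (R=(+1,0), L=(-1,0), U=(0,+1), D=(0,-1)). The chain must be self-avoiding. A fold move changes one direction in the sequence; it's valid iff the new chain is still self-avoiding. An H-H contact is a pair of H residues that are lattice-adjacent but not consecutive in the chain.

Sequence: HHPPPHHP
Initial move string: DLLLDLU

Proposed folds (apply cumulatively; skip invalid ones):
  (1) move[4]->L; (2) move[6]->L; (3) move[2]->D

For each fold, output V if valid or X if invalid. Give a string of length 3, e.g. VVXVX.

Answer: VVV

Derivation:
Initial: DLLLDLU -> [(0, 0), (0, -1), (-1, -1), (-2, -1), (-3, -1), (-3, -2), (-4, -2), (-4, -1)]
Fold 1: move[4]->L => DLLLLLU VALID
Fold 2: move[6]->L => DLLLLLL VALID
Fold 3: move[2]->D => DLDLLLL VALID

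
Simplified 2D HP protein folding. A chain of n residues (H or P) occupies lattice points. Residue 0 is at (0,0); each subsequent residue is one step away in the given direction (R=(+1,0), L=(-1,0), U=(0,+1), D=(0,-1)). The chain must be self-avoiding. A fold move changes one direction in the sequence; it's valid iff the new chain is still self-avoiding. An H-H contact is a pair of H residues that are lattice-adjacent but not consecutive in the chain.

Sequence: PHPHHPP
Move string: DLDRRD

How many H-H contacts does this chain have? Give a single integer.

Answer: 1

Derivation:
Positions: [(0, 0), (0, -1), (-1, -1), (-1, -2), (0, -2), (1, -2), (1, -3)]
H-H contact: residue 1 @(0,-1) - residue 4 @(0, -2)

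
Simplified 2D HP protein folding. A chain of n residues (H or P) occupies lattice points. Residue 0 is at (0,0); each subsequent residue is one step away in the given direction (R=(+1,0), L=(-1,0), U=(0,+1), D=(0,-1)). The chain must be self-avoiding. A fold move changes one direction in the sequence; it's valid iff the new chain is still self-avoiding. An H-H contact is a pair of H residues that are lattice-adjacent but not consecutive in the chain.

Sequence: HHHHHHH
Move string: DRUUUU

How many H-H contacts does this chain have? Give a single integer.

Answer: 1

Derivation:
Positions: [(0, 0), (0, -1), (1, -1), (1, 0), (1, 1), (1, 2), (1, 3)]
H-H contact: residue 0 @(0,0) - residue 3 @(1, 0)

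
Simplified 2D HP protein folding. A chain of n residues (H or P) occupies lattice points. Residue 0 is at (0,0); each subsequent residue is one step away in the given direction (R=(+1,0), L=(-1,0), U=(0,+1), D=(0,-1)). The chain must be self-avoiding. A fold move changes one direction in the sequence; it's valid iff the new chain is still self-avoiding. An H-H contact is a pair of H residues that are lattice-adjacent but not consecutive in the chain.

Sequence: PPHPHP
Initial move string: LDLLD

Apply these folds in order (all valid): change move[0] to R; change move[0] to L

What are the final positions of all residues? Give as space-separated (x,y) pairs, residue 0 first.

Answer: (0,0) (-1,0) (-1,-1) (-2,-1) (-3,-1) (-3,-2)

Derivation:
Initial moves: LDLLD
Fold: move[0]->R => RDLLD (positions: [(0, 0), (1, 0), (1, -1), (0, -1), (-1, -1), (-1, -2)])
Fold: move[0]->L => LDLLD (positions: [(0, 0), (-1, 0), (-1, -1), (-2, -1), (-3, -1), (-3, -2)])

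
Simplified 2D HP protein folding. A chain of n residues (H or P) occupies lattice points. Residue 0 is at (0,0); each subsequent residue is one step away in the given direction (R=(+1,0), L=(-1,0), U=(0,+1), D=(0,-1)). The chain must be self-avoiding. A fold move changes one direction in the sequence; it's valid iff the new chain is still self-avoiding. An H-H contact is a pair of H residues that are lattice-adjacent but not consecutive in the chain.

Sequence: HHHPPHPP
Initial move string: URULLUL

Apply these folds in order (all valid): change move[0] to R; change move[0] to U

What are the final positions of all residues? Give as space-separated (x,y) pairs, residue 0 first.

Initial moves: URULLUL
Fold: move[0]->R => RRULLUL (positions: [(0, 0), (1, 0), (2, 0), (2, 1), (1, 1), (0, 1), (0, 2), (-1, 2)])
Fold: move[0]->U => URULLUL (positions: [(0, 0), (0, 1), (1, 1), (1, 2), (0, 2), (-1, 2), (-1, 3), (-2, 3)])

Answer: (0,0) (0,1) (1,1) (1,2) (0,2) (-1,2) (-1,3) (-2,3)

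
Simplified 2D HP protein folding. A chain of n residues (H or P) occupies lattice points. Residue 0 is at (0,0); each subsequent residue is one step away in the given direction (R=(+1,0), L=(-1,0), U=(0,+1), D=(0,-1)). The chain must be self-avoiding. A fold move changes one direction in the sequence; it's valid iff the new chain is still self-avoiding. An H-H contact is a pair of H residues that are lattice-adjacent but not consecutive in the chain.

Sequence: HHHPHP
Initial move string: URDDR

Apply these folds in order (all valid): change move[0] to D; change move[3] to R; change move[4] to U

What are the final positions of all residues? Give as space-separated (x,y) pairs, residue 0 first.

Initial moves: URDDR
Fold: move[0]->D => DRDDR (positions: [(0, 0), (0, -1), (1, -1), (1, -2), (1, -3), (2, -3)])
Fold: move[3]->R => DRDRR (positions: [(0, 0), (0, -1), (1, -1), (1, -2), (2, -2), (3, -2)])
Fold: move[4]->U => DRDRU (positions: [(0, 0), (0, -1), (1, -1), (1, -2), (2, -2), (2, -1)])

Answer: (0,0) (0,-1) (1,-1) (1,-2) (2,-2) (2,-1)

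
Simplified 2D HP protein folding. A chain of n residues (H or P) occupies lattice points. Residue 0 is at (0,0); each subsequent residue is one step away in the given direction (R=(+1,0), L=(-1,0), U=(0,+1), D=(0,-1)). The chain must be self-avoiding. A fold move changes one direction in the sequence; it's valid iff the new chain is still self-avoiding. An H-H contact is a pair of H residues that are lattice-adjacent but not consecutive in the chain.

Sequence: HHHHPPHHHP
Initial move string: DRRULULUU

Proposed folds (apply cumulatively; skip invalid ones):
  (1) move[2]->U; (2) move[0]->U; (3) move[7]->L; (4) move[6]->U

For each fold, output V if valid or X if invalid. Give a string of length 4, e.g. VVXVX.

Initial: DRRULULUU -> [(0, 0), (0, -1), (1, -1), (2, -1), (2, 0), (1, 0), (1, 1), (0, 1), (0, 2), (0, 3)]
Fold 1: move[2]->U => DRUULULUU VALID
Fold 2: move[0]->U => URUULULUU VALID
Fold 3: move[7]->L => URUULULLU VALID
Fold 4: move[6]->U => URUULUULU VALID

Answer: VVVV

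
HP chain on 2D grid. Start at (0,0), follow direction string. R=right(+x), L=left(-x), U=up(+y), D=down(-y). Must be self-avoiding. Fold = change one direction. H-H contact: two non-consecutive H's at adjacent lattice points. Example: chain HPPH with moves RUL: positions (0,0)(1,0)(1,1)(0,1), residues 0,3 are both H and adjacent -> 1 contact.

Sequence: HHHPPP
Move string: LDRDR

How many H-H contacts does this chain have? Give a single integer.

Answer: 0

Derivation:
Positions: [(0, 0), (-1, 0), (-1, -1), (0, -1), (0, -2), (1, -2)]
No H-H contacts found.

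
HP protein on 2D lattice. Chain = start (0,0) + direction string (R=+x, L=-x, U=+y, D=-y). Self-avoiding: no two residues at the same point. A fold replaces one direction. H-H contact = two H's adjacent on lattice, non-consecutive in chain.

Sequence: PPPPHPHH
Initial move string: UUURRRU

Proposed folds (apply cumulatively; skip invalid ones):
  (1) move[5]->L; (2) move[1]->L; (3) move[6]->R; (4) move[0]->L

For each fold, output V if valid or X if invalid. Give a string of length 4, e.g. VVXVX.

Answer: XVVV

Derivation:
Initial: UUURRRU -> [(0, 0), (0, 1), (0, 2), (0, 3), (1, 3), (2, 3), (3, 3), (3, 4)]
Fold 1: move[5]->L => UUURRLU INVALID (collision), skipped
Fold 2: move[1]->L => ULURRRU VALID
Fold 3: move[6]->R => ULURRRR VALID
Fold 4: move[0]->L => LLURRRR VALID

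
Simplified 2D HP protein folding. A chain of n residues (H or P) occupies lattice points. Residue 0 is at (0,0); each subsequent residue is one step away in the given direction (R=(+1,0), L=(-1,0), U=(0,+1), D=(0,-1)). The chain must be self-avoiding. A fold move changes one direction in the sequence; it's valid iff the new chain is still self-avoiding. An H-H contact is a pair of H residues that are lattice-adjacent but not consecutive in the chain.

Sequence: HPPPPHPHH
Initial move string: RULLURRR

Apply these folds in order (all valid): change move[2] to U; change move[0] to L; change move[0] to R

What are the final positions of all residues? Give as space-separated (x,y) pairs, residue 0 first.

Initial moves: RULLURRR
Fold: move[2]->U => RUULURRR (positions: [(0, 0), (1, 0), (1, 1), (1, 2), (0, 2), (0, 3), (1, 3), (2, 3), (3, 3)])
Fold: move[0]->L => LUULURRR (positions: [(0, 0), (-1, 0), (-1, 1), (-1, 2), (-2, 2), (-2, 3), (-1, 3), (0, 3), (1, 3)])
Fold: move[0]->R => RUULURRR (positions: [(0, 0), (1, 0), (1, 1), (1, 2), (0, 2), (0, 3), (1, 3), (2, 3), (3, 3)])

Answer: (0,0) (1,0) (1,1) (1,2) (0,2) (0,3) (1,3) (2,3) (3,3)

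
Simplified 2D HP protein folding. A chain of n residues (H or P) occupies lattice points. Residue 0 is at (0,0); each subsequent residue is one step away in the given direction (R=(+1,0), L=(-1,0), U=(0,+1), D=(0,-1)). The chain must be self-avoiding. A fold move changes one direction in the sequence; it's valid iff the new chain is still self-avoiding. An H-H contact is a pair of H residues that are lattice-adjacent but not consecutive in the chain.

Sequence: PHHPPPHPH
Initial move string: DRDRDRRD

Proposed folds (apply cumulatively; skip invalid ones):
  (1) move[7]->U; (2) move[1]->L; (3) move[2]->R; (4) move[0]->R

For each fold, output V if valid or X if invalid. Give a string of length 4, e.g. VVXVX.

Answer: VVXX

Derivation:
Initial: DRDRDRRD -> [(0, 0), (0, -1), (1, -1), (1, -2), (2, -2), (2, -3), (3, -3), (4, -3), (4, -4)]
Fold 1: move[7]->U => DRDRDRRU VALID
Fold 2: move[1]->L => DLDRDRRU VALID
Fold 3: move[2]->R => DLRRDRRU INVALID (collision), skipped
Fold 4: move[0]->R => RLDRDRRU INVALID (collision), skipped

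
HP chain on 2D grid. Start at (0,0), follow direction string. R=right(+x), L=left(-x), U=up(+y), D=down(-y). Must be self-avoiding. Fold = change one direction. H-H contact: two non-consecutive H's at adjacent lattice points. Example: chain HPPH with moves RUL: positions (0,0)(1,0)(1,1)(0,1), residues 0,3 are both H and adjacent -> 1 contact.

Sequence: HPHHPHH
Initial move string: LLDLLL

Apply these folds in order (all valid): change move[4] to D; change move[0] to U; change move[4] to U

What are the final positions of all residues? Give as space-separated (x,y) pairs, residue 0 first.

Answer: (0,0) (0,1) (-1,1) (-1,0) (-2,0) (-2,1) (-3,1)

Derivation:
Initial moves: LLDLLL
Fold: move[4]->D => LLDLDL (positions: [(0, 0), (-1, 0), (-2, 0), (-2, -1), (-3, -1), (-3, -2), (-4, -2)])
Fold: move[0]->U => ULDLDL (positions: [(0, 0), (0, 1), (-1, 1), (-1, 0), (-2, 0), (-2, -1), (-3, -1)])
Fold: move[4]->U => ULDLUL (positions: [(0, 0), (0, 1), (-1, 1), (-1, 0), (-2, 0), (-2, 1), (-3, 1)])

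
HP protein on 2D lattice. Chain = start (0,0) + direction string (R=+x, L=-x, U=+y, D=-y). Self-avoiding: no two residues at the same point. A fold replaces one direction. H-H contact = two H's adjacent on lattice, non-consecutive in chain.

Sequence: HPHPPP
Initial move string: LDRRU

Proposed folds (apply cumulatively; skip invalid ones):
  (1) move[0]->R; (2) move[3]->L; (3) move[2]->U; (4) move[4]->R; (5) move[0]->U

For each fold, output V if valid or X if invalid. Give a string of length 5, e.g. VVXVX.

Answer: VXXVX

Derivation:
Initial: LDRRU -> [(0, 0), (-1, 0), (-1, -1), (0, -1), (1, -1), (1, 0)]
Fold 1: move[0]->R => RDRRU VALID
Fold 2: move[3]->L => RDRLU INVALID (collision), skipped
Fold 3: move[2]->U => RDURU INVALID (collision), skipped
Fold 4: move[4]->R => RDRRR VALID
Fold 5: move[0]->U => UDRRR INVALID (collision), skipped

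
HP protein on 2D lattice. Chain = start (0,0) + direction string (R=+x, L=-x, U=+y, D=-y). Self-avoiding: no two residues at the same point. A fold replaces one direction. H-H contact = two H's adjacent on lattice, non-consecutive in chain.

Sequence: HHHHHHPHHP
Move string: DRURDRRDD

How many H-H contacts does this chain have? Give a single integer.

Answer: 2

Derivation:
Positions: [(0, 0), (0, -1), (1, -1), (1, 0), (2, 0), (2, -1), (3, -1), (4, -1), (4, -2), (4, -3)]
H-H contact: residue 0 @(0,0) - residue 3 @(1, 0)
H-H contact: residue 2 @(1,-1) - residue 5 @(2, -1)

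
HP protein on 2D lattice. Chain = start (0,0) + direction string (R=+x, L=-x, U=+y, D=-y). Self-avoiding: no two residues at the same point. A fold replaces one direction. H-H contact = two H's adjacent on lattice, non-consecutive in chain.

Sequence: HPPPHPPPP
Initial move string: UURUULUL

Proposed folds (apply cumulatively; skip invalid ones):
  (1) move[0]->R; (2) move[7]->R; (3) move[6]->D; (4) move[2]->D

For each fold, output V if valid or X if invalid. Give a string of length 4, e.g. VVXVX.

Answer: VVXX

Derivation:
Initial: UURUULUL -> [(0, 0), (0, 1), (0, 2), (1, 2), (1, 3), (1, 4), (0, 4), (0, 5), (-1, 5)]
Fold 1: move[0]->R => RURUULUL VALID
Fold 2: move[7]->R => RURUULUR VALID
Fold 3: move[6]->D => RURUULDR INVALID (collision), skipped
Fold 4: move[2]->D => RUDUULUR INVALID (collision), skipped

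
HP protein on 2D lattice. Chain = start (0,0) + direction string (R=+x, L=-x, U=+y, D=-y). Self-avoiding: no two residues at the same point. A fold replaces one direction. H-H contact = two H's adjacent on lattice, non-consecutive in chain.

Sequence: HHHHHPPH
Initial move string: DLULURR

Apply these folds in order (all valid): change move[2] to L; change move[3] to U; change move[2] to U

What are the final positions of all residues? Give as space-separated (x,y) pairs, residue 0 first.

Answer: (0,0) (0,-1) (-1,-1) (-1,0) (-1,1) (-1,2) (0,2) (1,2)

Derivation:
Initial moves: DLULURR
Fold: move[2]->L => DLLLURR (positions: [(0, 0), (0, -1), (-1, -1), (-2, -1), (-3, -1), (-3, 0), (-2, 0), (-1, 0)])
Fold: move[3]->U => DLLUURR (positions: [(0, 0), (0, -1), (-1, -1), (-2, -1), (-2, 0), (-2, 1), (-1, 1), (0, 1)])
Fold: move[2]->U => DLUUURR (positions: [(0, 0), (0, -1), (-1, -1), (-1, 0), (-1, 1), (-1, 2), (0, 2), (1, 2)])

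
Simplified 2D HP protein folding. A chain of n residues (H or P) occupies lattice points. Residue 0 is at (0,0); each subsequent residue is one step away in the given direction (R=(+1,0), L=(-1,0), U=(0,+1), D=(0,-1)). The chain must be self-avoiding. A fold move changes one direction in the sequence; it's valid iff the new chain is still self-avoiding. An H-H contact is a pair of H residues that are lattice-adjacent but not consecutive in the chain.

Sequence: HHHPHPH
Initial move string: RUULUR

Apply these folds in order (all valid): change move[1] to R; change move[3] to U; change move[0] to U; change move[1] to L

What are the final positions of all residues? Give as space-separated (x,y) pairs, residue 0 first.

Initial moves: RUULUR
Fold: move[1]->R => RRULUR (positions: [(0, 0), (1, 0), (2, 0), (2, 1), (1, 1), (1, 2), (2, 2)])
Fold: move[3]->U => RRUUUR (positions: [(0, 0), (1, 0), (2, 0), (2, 1), (2, 2), (2, 3), (3, 3)])
Fold: move[0]->U => URUUUR (positions: [(0, 0), (0, 1), (1, 1), (1, 2), (1, 3), (1, 4), (2, 4)])
Fold: move[1]->L => ULUUUR (positions: [(0, 0), (0, 1), (-1, 1), (-1, 2), (-1, 3), (-1, 4), (0, 4)])

Answer: (0,0) (0,1) (-1,1) (-1,2) (-1,3) (-1,4) (0,4)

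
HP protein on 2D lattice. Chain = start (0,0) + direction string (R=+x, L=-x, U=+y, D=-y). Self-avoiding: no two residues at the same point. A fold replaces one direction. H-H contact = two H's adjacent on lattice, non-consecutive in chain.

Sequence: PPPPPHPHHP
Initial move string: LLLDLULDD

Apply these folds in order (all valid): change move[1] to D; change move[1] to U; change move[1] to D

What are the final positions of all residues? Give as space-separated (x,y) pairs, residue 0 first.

Answer: (0,0) (-1,0) (-1,-1) (-2,-1) (-2,-2) (-3,-2) (-3,-1) (-4,-1) (-4,-2) (-4,-3)

Derivation:
Initial moves: LLLDLULDD
Fold: move[1]->D => LDLDLULDD (positions: [(0, 0), (-1, 0), (-1, -1), (-2, -1), (-2, -2), (-3, -2), (-3, -1), (-4, -1), (-4, -2), (-4, -3)])
Fold: move[1]->U => LULDLULDD (positions: [(0, 0), (-1, 0), (-1, 1), (-2, 1), (-2, 0), (-3, 0), (-3, 1), (-4, 1), (-4, 0), (-4, -1)])
Fold: move[1]->D => LDLDLULDD (positions: [(0, 0), (-1, 0), (-1, -1), (-2, -1), (-2, -2), (-3, -2), (-3, -1), (-4, -1), (-4, -2), (-4, -3)])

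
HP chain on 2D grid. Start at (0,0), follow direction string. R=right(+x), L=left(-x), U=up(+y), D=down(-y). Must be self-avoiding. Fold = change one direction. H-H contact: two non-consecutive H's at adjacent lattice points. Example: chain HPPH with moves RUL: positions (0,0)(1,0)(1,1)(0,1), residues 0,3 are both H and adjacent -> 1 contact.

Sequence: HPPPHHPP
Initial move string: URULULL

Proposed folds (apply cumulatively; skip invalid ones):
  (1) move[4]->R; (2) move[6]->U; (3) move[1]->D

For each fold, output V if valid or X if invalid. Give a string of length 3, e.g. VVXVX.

Answer: XVX

Derivation:
Initial: URULULL -> [(0, 0), (0, 1), (1, 1), (1, 2), (0, 2), (0, 3), (-1, 3), (-2, 3)]
Fold 1: move[4]->R => URULRLL INVALID (collision), skipped
Fold 2: move[6]->U => URULULU VALID
Fold 3: move[1]->D => UDULULU INVALID (collision), skipped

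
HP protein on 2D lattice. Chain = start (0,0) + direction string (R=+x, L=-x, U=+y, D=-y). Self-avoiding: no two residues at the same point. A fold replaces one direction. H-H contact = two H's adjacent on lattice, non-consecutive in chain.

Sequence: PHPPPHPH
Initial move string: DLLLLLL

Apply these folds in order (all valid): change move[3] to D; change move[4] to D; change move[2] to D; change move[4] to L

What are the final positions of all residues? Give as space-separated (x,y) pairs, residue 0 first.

Answer: (0,0) (0,-1) (-1,-1) (-1,-2) (-1,-3) (-2,-3) (-3,-3) (-4,-3)

Derivation:
Initial moves: DLLLLLL
Fold: move[3]->D => DLLDLLL (positions: [(0, 0), (0, -1), (-1, -1), (-2, -1), (-2, -2), (-3, -2), (-4, -2), (-5, -2)])
Fold: move[4]->D => DLLDDLL (positions: [(0, 0), (0, -1), (-1, -1), (-2, -1), (-2, -2), (-2, -3), (-3, -3), (-4, -3)])
Fold: move[2]->D => DLDDDLL (positions: [(0, 0), (0, -1), (-1, -1), (-1, -2), (-1, -3), (-1, -4), (-2, -4), (-3, -4)])
Fold: move[4]->L => DLDDLLL (positions: [(0, 0), (0, -1), (-1, -1), (-1, -2), (-1, -3), (-2, -3), (-3, -3), (-4, -3)])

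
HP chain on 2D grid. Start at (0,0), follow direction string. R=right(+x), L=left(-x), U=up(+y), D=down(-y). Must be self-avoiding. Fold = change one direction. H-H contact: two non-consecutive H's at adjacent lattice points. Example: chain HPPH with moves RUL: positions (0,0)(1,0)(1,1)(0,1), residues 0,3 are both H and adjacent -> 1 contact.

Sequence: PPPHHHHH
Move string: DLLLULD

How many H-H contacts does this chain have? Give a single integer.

Positions: [(0, 0), (0, -1), (-1, -1), (-2, -1), (-3, -1), (-3, 0), (-4, 0), (-4, -1)]
H-H contact: residue 4 @(-3,-1) - residue 7 @(-4, -1)

Answer: 1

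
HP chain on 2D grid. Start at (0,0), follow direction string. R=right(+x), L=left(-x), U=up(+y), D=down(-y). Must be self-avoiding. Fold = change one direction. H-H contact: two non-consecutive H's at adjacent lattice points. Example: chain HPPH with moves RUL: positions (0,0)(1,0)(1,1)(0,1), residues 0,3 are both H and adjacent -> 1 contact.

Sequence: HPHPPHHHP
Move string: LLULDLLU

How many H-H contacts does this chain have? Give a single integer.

Answer: 1

Derivation:
Positions: [(0, 0), (-1, 0), (-2, 0), (-2, 1), (-3, 1), (-3, 0), (-4, 0), (-5, 0), (-5, 1)]
H-H contact: residue 2 @(-2,0) - residue 5 @(-3, 0)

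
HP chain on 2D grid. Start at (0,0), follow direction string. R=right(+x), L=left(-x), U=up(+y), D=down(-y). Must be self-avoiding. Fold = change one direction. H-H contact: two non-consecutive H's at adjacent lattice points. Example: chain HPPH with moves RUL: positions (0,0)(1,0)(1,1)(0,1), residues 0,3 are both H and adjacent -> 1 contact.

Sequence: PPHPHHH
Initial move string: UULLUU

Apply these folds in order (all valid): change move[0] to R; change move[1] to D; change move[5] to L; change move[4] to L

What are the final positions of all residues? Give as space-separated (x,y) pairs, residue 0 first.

Answer: (0,0) (1,0) (1,-1) (0,-1) (-1,-1) (-2,-1) (-3,-1)

Derivation:
Initial moves: UULLUU
Fold: move[0]->R => RULLUU (positions: [(0, 0), (1, 0), (1, 1), (0, 1), (-1, 1), (-1, 2), (-1, 3)])
Fold: move[1]->D => RDLLUU (positions: [(0, 0), (1, 0), (1, -1), (0, -1), (-1, -1), (-1, 0), (-1, 1)])
Fold: move[5]->L => RDLLUL (positions: [(0, 0), (1, 0), (1, -1), (0, -1), (-1, -1), (-1, 0), (-2, 0)])
Fold: move[4]->L => RDLLLL (positions: [(0, 0), (1, 0), (1, -1), (0, -1), (-1, -1), (-2, -1), (-3, -1)])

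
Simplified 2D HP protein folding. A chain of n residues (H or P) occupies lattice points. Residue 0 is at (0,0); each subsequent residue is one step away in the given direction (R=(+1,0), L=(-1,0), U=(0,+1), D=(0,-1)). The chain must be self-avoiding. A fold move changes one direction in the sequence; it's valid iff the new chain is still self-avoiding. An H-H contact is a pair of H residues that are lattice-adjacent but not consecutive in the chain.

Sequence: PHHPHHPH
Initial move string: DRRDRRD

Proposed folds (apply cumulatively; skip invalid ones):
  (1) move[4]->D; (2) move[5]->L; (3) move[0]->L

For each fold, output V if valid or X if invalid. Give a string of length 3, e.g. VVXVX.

Answer: VVX

Derivation:
Initial: DRRDRRD -> [(0, 0), (0, -1), (1, -1), (2, -1), (2, -2), (3, -2), (4, -2), (4, -3)]
Fold 1: move[4]->D => DRRDDRD VALID
Fold 2: move[5]->L => DRRDDLD VALID
Fold 3: move[0]->L => LRRDDLD INVALID (collision), skipped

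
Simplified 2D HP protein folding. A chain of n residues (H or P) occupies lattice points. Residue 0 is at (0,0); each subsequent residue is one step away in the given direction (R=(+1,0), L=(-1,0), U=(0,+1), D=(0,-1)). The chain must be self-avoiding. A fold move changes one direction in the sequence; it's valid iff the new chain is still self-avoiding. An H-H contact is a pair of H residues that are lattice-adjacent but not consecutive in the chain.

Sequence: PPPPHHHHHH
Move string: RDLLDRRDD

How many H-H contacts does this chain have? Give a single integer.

Positions: [(0, 0), (1, 0), (1, -1), (0, -1), (-1, -1), (-1, -2), (0, -2), (1, -2), (1, -3), (1, -4)]
No H-H contacts found.

Answer: 0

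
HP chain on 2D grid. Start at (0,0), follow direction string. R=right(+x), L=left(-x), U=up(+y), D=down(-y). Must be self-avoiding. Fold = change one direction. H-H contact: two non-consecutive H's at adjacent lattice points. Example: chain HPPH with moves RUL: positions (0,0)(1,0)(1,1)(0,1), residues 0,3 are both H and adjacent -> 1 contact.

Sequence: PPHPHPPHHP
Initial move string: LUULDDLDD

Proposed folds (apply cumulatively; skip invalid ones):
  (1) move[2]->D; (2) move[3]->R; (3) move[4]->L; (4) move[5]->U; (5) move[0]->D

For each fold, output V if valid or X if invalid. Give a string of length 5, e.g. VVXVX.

Answer: XXVVX

Derivation:
Initial: LUULDDLDD -> [(0, 0), (-1, 0), (-1, 1), (-1, 2), (-2, 2), (-2, 1), (-2, 0), (-3, 0), (-3, -1), (-3, -2)]
Fold 1: move[2]->D => LUDLDDLDD INVALID (collision), skipped
Fold 2: move[3]->R => LUURDDLDD INVALID (collision), skipped
Fold 3: move[4]->L => LUULLDLDD VALID
Fold 4: move[5]->U => LUULLULDD VALID
Fold 5: move[0]->D => DUULLULDD INVALID (collision), skipped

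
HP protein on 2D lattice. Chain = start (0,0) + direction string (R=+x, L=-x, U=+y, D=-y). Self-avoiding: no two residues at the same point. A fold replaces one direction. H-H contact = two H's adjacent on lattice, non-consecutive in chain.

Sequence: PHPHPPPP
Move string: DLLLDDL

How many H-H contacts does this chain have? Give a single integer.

Positions: [(0, 0), (0, -1), (-1, -1), (-2, -1), (-3, -1), (-3, -2), (-3, -3), (-4, -3)]
No H-H contacts found.

Answer: 0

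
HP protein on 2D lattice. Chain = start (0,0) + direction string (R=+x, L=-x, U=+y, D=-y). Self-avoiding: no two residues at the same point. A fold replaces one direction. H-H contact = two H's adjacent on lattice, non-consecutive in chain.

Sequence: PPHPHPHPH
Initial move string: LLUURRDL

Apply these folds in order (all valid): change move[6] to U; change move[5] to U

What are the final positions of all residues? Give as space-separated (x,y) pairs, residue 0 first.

Answer: (0,0) (-1,0) (-2,0) (-2,1) (-2,2) (-1,2) (-1,3) (-1,4) (-2,4)

Derivation:
Initial moves: LLUURRDL
Fold: move[6]->U => LLUURRUL (positions: [(0, 0), (-1, 0), (-2, 0), (-2, 1), (-2, 2), (-1, 2), (0, 2), (0, 3), (-1, 3)])
Fold: move[5]->U => LLUURUUL (positions: [(0, 0), (-1, 0), (-2, 0), (-2, 1), (-2, 2), (-1, 2), (-1, 3), (-1, 4), (-2, 4)])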